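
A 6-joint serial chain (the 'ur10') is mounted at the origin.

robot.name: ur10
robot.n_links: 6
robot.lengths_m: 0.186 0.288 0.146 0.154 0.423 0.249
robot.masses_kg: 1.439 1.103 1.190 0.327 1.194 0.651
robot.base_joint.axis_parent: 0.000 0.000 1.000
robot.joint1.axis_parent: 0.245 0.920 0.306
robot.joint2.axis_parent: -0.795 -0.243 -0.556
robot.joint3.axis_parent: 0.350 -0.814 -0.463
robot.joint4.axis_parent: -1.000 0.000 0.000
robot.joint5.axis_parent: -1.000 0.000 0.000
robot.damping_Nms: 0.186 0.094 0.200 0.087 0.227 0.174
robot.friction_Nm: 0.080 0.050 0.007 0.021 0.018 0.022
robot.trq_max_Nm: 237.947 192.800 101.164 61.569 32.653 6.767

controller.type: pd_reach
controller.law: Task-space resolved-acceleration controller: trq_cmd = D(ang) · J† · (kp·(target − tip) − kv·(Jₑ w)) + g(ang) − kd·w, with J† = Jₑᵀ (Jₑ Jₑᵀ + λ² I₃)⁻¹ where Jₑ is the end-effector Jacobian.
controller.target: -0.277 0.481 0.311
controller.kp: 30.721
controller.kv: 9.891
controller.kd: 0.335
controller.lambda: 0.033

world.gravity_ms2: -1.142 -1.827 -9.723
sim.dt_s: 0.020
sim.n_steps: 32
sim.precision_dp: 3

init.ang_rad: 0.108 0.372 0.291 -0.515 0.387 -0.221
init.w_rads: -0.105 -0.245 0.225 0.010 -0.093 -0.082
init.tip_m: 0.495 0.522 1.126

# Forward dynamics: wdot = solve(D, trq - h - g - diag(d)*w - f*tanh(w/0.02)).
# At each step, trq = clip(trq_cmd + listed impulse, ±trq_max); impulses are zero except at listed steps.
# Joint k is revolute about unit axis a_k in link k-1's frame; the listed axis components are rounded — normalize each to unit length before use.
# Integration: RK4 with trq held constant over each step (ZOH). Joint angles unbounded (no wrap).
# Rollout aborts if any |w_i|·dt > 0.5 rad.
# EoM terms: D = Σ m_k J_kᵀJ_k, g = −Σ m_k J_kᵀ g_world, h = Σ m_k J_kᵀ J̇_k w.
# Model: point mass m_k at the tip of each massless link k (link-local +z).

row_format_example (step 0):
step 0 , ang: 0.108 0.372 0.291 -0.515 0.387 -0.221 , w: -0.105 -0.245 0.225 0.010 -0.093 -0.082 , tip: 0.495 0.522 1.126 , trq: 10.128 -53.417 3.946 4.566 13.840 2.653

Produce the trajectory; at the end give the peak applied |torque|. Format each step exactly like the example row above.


step 1 , ang: 0.077 0.347 0.290 -0.529 0.412 -0.226 , w: -3.155 -2.223 -0.095 -1.096 2.667 -0.352 , tip: 0.489 0.522 1.123 , trq: 9.939 -42.930 2.001 5.084 9.458 2.101
step 2 , ang: -0.004 0.287 0.277 -0.562 0.482 -0.229 , w: -5.536 -3.714 -0.636 -1.268 4.717 0.107 , tip: 0.474 0.522 1.111 , trq: 9.679 -32.247 -0.635 5.235 5.505 1.384
step 3 , ang: -0.118 0.202 0.231 -0.613 0.581 -0.219 , w: -6.608 -4.781 -3.058 -2.685 5.634 0.815 , tip: 0.454 0.523 1.093 , trq: 8.524 -20.226 -2.536 5.325 2.386 0.745
step 4 , ang: -0.259 0.102 0.144 -0.679 0.699 -0.197 , w: -8.109 -5.130 -5.120 -2.998 6.497 1.389 , tip: 0.431 0.523 1.072 , trq: 5.611 -2.965 -3.953 4.257 -0.929 0.245
step 5 , ang: -0.427 0.004 0.016 -0.756 0.825 -0.164 , w: -9.043 -4.609 -7.119 -3.630 6.542 1.790 , tip: 0.404 0.525 1.050 , trq: 1.389 17.650 -3.847 3.165 -4.046 -0.099
step 6 , ang: -0.599 -0.071 -0.123 -0.808 0.954 -0.128 , w: -7.742 -2.806 -6.124 -0.720 6.390 1.739 , tip: 0.376 0.530 1.031 , trq: -1.498 28.319 -3.317 1.817 -5.848 -0.247
step 7 , ang: -0.712 -0.106 -0.220 -0.804 1.064 -0.094 , w: -3.340 -0.730 -3.305 1.497 4.665 1.687 , tip: 0.347 0.539 1.014 , trq: -3.471 29.518 -3.599 1.272 -5.945 -0.371
step 8 , ang: -0.751 -0.107 -0.272 -0.786 1.143 -0.060 , w: -0.650 0.673 -1.923 0.296 3.362 1.653 , tip: 0.319 0.549 0.998 , trq: -4.045 25.000 -3.052 1.751 -5.551 -0.486
step 9 , ang: -0.750 -0.083 -0.301 -0.782 1.208 -0.029 , w: 0.597 1.645 -1.015 -0.155 3.180 1.507 , tip: 0.289 0.557 0.980 , trq: -3.745 18.238 -2.315 1.880 -5.369 -0.579
step 10 , ang: -0.734 -0.044 -0.316 -0.791 1.272 0.001 , w: 0.921 2.227 -0.553 -0.725 3.253 1.456 , tip: 0.257 0.562 0.960 , trq: -3.115 11.557 -1.518 1.997 -5.397 -0.740
step 11 , ang: -0.713 0.004 -0.322 -0.805 1.339 0.029 , w: 1.036 2.560 -0.094 -0.824 3.364 1.404 , tip: 0.225 0.563 0.937 , trq: -2.420 5.876 -1.028 1.933 -5.612 -0.921
step 12 , ang: -0.693 0.056 -0.320 -0.823 1.406 0.057 , w: 0.937 2.682 0.283 -1.000 3.380 1.353 , tip: 0.193 0.560 0.912 , trq: -1.755 1.423 -0.759 1.877 -5.959 -1.112
step 13 , ang: -0.675 0.110 -0.311 -0.842 1.473 0.083 , w: 0.882 2.667 0.657 -0.912 3.339 1.258 , tip: 0.162 0.554 0.886 , trq: -1.193 -1.824 -0.789 1.714 -6.405 -1.284
step 14 , ang: -0.658 0.162 -0.294 -0.860 1.539 0.107 , w: 0.802 2.549 0.974 -0.844 3.223 1.146 , tip: 0.131 0.546 0.859 , trq: -0.749 -4.029 -1.005 1.539 -6.896 -1.439
step 15 , ang: -0.643 0.211 -0.272 -0.876 1.601 0.129 , w: 0.774 2.363 1.229 -0.675 3.071 1.015 , tip: 0.102 0.537 0.832 , trq: -0.422 -5.401 -1.380 1.300 -7.388 -1.566
step 16 , ang: -0.628 0.256 -0.246 -0.889 1.661 0.148 , w: 0.763 2.136 1.417 -0.510 2.883 0.883 , tip: 0.075 0.527 0.804 , trq: -0.198 -6.138 -1.844 1.032 -7.842 -1.666
step 17 , ang: -0.613 0.296 -0.216 -0.898 1.716 0.164 , w: 0.777 1.886 1.543 -0.338 2.676 0.757 , tip: 0.050 0.516 0.777 , trq: -0.056 -6.413 -2.357 0.730 -8.230 -1.740
step 18 , ang: -0.597 0.331 -0.184 -0.904 1.767 0.178 , w: 0.805 1.627 1.616 -0.186 2.456 0.640 , tip: 0.026 0.506 0.750 , trq: 0.020 -6.362 -2.885 0.408 -8.535 -1.788
step 19 , ang: -0.581 0.361 -0.151 -0.907 1.814 0.190 , w: 0.842 1.371 1.650 -0.059 2.229 0.535 , tip: 0.005 0.496 0.723 , trq: 0.047 -6.087 -3.405 0.075 -8.751 -1.812
step 20 , ang: -0.564 0.386 -0.118 -0.908 1.856 0.200 , w: 0.877 1.126 1.661 0.023 1.998 0.443 , tip: -0.016 0.487 0.698 , trq: 0.038 -5.665 -3.899 -0.247 -8.876 -1.815
step 21 , ang: -0.546 0.406 -0.084 -0.908 1.894 0.208 , w: 0.912 0.895 1.654 0.073 1.769 0.364 , tip: -0.034 0.479 0.673 , trq: 0.001 -5.150 -4.361 -0.558 -8.913 -1.799
step 22 , ang: -0.528 0.422 -0.051 -0.906 1.927 0.215 , w: 0.949 0.682 1.631 0.109 1.546 0.294 , tip: -0.052 0.472 0.649 , trq: -0.052 -4.581 -4.789 -0.857 -8.870 -1.767
step 23 , ang: -0.509 0.434 -0.019 -0.904 1.956 0.220 , w: 0.988 0.487 1.594 0.133 1.332 0.234 , tip: -0.068 0.465 0.626 , trq: -0.118 -3.986 -5.180 -1.137 -8.759 -1.721
step 24 , ang: -0.489 0.442 0.013 -0.902 1.980 0.224 , w: 1.024 0.313 1.546 0.145 1.129 0.183 , tip: -0.082 0.459 0.604 , trq: -0.192 -3.385 -5.534 -1.394 -8.592 -1.665
step 25 , ang: -0.468 0.446 0.043 -0.899 2.001 0.228 , w: 1.055 0.159 1.493 0.143 0.938 0.141 , tip: -0.096 0.454 0.583 , trq: -0.270 -2.791 -5.851 -1.618 -8.381 -1.602
step 26 , ang: -0.447 0.448 0.072 -0.897 2.018 0.230 , w: 1.079 0.025 1.437 0.130 0.760 0.105 , tip: -0.109 0.450 0.563 , trq: -0.350 -2.216 -6.134 -1.810 -8.138 -1.534
step 27 , ang: -0.425 0.448 0.101 -0.895 2.031 0.232 , w: 1.097 -0.086 1.381 0.106 0.596 0.073 , tip: -0.120 0.447 0.545 , trq: -0.429 -1.675 -6.382 -1.969 -7.871 -1.462
step 28 , ang: -0.403 0.445 0.128 -0.893 2.042 0.233 , w: 1.107 -0.179 1.323 0.078 0.447 0.047 , tip: -0.131 0.444 0.527 , trq: -0.505 -1.166 -6.601 -2.097 -7.592 -1.390
step 29 , ang: -0.381 0.441 0.154 -0.892 2.049 0.234 , w: 1.110 -0.256 1.264 0.048 0.313 0.027 , tip: -0.141 0.442 0.511 , trq: -0.579 -0.691 -6.794 -2.197 -7.309 -1.319
step 30 , ang: -0.359 0.435 0.178 -0.891 2.054 0.234 , w: 1.105 -0.318 1.201 0.018 0.194 0.014 , tip: -0.151 0.440 0.495 , trq: -0.649 -0.254 -6.963 -2.271 -7.031 -1.251
step 31 , ang: -0.337 0.428 0.202 -0.891 2.057 0.235 , w: 1.096 -0.368 1.132 -0.002 0.091 0.007 , tip: -0.160 0.439 0.481 , trq: -0.713 0.144 -7.112 -2.328 -6.764 -1.188
step 32 , ang: -0.315 0.420 0.224 -0.891 2.058 0.235 , w: 1.082 -0.406 1.061 -0.018 0.003 0.002 , tip: -0.168 0.439 0.467
max |trq| (N·m): 53.417


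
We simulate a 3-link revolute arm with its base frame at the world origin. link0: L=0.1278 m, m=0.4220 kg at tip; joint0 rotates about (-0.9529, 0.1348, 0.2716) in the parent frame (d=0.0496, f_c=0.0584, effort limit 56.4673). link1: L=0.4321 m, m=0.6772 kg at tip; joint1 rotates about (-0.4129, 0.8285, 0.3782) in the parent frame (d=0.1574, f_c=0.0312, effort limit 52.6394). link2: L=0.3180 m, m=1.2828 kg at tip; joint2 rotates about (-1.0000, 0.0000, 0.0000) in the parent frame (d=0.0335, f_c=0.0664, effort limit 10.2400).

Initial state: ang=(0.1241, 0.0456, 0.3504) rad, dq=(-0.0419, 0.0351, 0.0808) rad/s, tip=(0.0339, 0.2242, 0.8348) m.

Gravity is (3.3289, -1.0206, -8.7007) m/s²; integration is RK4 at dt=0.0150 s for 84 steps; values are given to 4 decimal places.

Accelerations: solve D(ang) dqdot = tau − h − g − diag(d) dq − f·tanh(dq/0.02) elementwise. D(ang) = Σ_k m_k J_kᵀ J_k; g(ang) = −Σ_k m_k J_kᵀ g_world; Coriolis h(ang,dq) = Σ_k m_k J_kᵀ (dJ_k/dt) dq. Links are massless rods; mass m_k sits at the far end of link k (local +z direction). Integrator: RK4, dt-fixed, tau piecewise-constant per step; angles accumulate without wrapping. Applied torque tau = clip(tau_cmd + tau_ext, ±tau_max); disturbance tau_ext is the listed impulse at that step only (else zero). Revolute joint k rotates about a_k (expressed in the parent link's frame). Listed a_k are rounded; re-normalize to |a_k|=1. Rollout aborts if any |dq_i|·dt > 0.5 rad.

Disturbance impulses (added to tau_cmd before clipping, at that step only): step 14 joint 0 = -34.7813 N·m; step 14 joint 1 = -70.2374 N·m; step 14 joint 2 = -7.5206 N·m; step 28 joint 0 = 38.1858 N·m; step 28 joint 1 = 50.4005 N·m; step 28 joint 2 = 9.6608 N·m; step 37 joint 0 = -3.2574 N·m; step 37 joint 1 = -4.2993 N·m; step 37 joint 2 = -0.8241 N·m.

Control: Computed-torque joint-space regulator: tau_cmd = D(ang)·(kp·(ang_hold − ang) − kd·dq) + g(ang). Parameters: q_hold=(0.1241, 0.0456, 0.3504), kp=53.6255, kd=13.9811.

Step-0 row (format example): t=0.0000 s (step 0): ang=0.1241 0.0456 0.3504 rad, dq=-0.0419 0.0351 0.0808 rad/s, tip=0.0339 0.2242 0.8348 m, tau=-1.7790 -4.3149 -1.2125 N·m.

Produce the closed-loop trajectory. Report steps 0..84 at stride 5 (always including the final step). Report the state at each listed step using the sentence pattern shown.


t=0.0750 s (step 5): ang=0.1233 0.0468 0.3512 rad, dq=-0.0015 0.0046 -0.0010 rad/s, tip=0.0344 0.2242 0.8348 m, tau=-1.8150 -4.2059 -1.1985 N·m.
t=0.1500 s (step 10): ang=0.1233 0.0468 0.3512 rad, dq=0.0009 -0.0017 -0.0001 rad/s, tip=0.0345 0.2242 0.8348 m, tau=-1.8148 -4.1698 -1.2005 N·m.
t=0.2250 s (step 15): ang=0.1224 0.0381 0.3552 rad, dq=-0.1341 -1.1463 0.5319 rad/s, tip=0.0296 0.2218 0.8354 m, tau=5.7243 6.3495 0.4429 N·m.
t=0.3000 s (step 20): ang=0.1190 -0.0096 0.3688 rad, dq=0.0018 -0.2505 -0.0042 rad/s, tip=0.0031 0.2080 0.8388 m, tau=1.4097 0.3760 -0.4767 N·m.
t=0.3750 s (step 25): ang=0.1190 -0.0136 0.3682 rad, dq=0.0007 0.0820 -0.0087 rad/s, tip=0.0009 0.2066 0.8392 m, tau=-0.5759 -2.3684 -0.9948 N·m.
t=0.4500 s (step 30): ang=0.1209 0.0211 0.3632 rad, dq=0.0690 1.0879 -0.1923 rad/s, tip=0.0201 0.2175 0.8364 m, tau=-8.4683 -12.8600 -2.9126 N·m.
t=0.5250 s (step 35): ang=0.1232 0.0701 0.3557 rad, dq=0.0015 0.3214 -0.0163 rad/s, tip=0.0469 0.2327 0.8312 m, tau=-4.7624 -8.0086 -1.9267 N·m.
t=0.6000 s (step 40): ang=0.1232 0.0776 0.3552 rad, dq=-0.0013 -0.0466 -0.0020 rad/s, tip=0.0510 0.2350 0.8302 m, tau=-2.4984 -5.0589 -1.3599 N·m.
t=0.6750 s (step 45): ang=0.1230 0.0721 0.3551 rad, dq=-0.0032 -0.0876 -0.0020 rad/s, tip=0.0480 0.2331 0.8310 m, tau=-2.0001 -4.4478 -1.2387 N·m.
t=0.7500 s (step 50): ang=0.1227 0.0655 0.3549 rad, dq=-0.0031 -0.0835 -0.0020 rad/s, tip=0.0445 0.2307 0.8320 m, tau=-1.8059 -4.2032 -1.1950 N·m.
t=0.8250 s (step 55): ang=0.1225 0.0599 0.3548 rad, dq=-0.0023 -0.0660 -0.0018 rad/s, tip=0.0414 0.2287 0.8328 m, tau=-1.7461 -4.1219 -1.1845 N·m.
t=0.9000 s (step 60): ang=0.1224 0.0556 0.3546 rad, dq=-0.0015 -0.0477 -0.0016 rad/s, tip=0.0391 0.2272 0.8334 m, tau=-1.7403 -4.1079 -1.1865 N·m.
t=0.9750 s (step 65): ang=0.1223 0.0527 0.3545 rad, dq=-0.0008 -0.0328 -0.0014 rad/s, tip=0.0375 0.2262 0.8338 m, tau=-1.7525 -4.1172 -1.1919 N·m.
t=1.0500 s (step 70): ang=0.1223 0.0506 0.3544 rad, dq=-0.0002 -0.0220 -0.0013 rad/s, tip=0.0364 0.2255 0.8340 m, tau=-1.7677 -4.1303 -1.1974 N·m.
t=1.1250 s (step 75): ang=0.1223 0.0493 0.3543 rad, dq=0.0003 -0.0149 -0.0013 rad/s, tip=0.0357 0.2250 0.8342 m, tau=-1.7806 -4.1399 -1.2018 N·m.
t=1.2000 s (step 80): ang=0.1223 0.0483 0.3542 rad, dq=0.0007 -0.0103 -0.0012 rad/s, tip=0.0352 0.2247 0.8343 m, tau=-1.7900 -4.1450 -1.2049 N·m.
t=1.2600 s (step 84): ang=0.1224 0.0478 0.3542 rad, dq=0.0009 -0.0078 -0.0012 rad/s, tip=0.0349 0.2246 0.8344 m.


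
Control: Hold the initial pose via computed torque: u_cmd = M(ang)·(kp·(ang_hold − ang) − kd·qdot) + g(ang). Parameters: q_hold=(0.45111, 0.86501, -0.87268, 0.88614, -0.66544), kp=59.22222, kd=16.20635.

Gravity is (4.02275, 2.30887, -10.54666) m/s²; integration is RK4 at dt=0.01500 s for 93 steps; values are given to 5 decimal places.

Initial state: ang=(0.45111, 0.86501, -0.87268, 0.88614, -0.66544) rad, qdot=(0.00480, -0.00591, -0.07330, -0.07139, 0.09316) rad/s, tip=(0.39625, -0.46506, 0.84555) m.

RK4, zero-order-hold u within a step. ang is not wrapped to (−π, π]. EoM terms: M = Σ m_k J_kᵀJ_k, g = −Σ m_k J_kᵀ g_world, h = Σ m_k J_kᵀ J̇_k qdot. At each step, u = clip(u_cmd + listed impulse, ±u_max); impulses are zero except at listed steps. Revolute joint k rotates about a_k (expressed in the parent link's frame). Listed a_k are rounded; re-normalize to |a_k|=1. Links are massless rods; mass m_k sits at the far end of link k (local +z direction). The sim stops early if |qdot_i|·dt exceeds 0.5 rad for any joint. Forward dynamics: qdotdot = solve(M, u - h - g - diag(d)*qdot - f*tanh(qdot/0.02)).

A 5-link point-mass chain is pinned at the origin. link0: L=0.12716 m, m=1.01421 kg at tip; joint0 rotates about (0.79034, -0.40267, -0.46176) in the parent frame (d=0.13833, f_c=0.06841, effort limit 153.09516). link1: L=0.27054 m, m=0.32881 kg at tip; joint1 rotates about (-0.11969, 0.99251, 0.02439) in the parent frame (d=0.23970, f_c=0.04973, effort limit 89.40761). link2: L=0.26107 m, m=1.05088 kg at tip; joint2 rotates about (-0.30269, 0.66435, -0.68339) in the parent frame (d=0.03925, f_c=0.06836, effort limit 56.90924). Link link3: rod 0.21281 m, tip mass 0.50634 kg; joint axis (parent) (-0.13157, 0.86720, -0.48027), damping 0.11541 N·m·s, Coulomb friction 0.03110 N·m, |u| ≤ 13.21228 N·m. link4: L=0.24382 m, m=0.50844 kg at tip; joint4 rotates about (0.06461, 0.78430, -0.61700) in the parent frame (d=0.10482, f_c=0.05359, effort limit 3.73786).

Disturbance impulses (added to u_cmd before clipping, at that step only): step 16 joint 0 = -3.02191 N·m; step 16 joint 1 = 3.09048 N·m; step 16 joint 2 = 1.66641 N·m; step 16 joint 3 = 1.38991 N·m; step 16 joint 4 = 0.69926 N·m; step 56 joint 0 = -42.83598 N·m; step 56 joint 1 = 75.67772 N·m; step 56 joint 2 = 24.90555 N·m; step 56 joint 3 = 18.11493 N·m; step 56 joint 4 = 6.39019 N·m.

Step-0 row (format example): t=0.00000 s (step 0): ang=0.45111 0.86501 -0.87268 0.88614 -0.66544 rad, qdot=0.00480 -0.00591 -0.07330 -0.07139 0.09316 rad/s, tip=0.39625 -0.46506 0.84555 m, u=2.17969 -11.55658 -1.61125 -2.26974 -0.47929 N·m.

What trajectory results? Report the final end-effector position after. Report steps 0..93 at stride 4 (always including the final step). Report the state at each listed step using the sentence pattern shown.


t=0.06000 s (step 4): ang=0.45162 0.86450 -0.87374 0.88527 -0.66672 rad, qdot=-0.00245 0.00015 -0.03593 -0.02035 0.04567 rad/s, tip=0.39463 -0.46611 0.84580 m, u=2.64301 -11.94255 -1.80867 -2.39990 -0.52534 N·m.
t=0.12000 s (step 8): ang=0.45176 0.86435 -0.87371 0.88542 -0.66785 rad, qdot=-0.00551 0.00367 -0.02220 -0.01497 0.05275 rad/s, tip=0.39429 -0.46630 0.84584 m, u=2.84334 -12.10854 -1.89598 -2.45459 -0.54601 N·m.
t=0.18000 s (step 12): ang=0.45178 0.86433 -0.87320 0.88576 -0.66866 rad, qdot=-0.00646 0.00480 -0.01773 -0.01340 0.05587 rad/s, tip=0.39443 -0.46618 0.84581 m, u=2.92863 -12.17918 -1.93548 -2.47853 -0.55492 N·m.
t=0.24000 s (step 16): ang=0.45176 0.86435 -0.87260 0.88615 -0.66932 rad, qdot=-0.00666 0.00505 -0.01736 -0.01322 0.05722 rad/s, tip=0.39471 -0.46598 0.84576 m, u=-0.05838 -9.11787 -0.28708 -1.09898 0.14067 N·m.
t=0.30000 s (step 20): ang=0.45176 0.86434 -0.87127 0.89051 -0.66237 rad, qdot=-0.00553 0.00738 0.00056 0.01770 0.09389 rad/s, tip=0.39781 -0.46426 0.84504 m, u=3.37688 -12.63407 -2.18101 -2.66451 -0.63586 N·m.
t=0.36000 s (step 24): ang=0.45172 0.86451 -0.87038 0.89141 -0.66212 rad, qdot=-0.00678 0.00609 -0.01804 -0.01729 0.05239 rad/s, tip=0.39865 -0.46377 0.84484 m, u=3.14156 -12.38881 -2.06283 -2.56969 -0.59643 N·m.
t=0.42000 s (step 28): ang=0.45169 0.86454 -0.87003 0.89131 -0.66348 rad, qdot=-0.00671 0.00450 -0.02580 -0.02438 0.04204 rad/s, tip=0.39855 -0.46379 0.84487 m, u=3.03851 -12.28288 -2.01152 -2.53076 -0.57955 N·m.
t=0.48000 s (step 32): ang=0.45169 0.86450 -0.86996 0.89101 -0.66513 rad, qdot=-0.00655 0.00388 -0.02869 -0.02503 0.04169 rad/s, tip=0.39816 -0.46395 0.84496 m, u=2.99448 -12.23864 -1.98887 -2.51399 -0.57164 N·m.
t=0.54000 s (step 36): ang=0.45170 0.86444 -0.86996 0.89072 -0.66670 rad, qdot=-0.00638 0.00378 -0.02905 -0.02434 0.04390 rad/s, tip=0.39774 -0.46414 0.84506 m, u=2.97686 -12.22117 -1.97901 -2.50647 -0.56754 N·m.
t=0.60000 s (step 40): ang=0.45171 0.86438 -0.86994 0.89047 -0.66812 rad, qdot=-0.00626 0.00387 -0.02852 -0.02339 0.04653 rad/s, tip=0.39736 -0.46432 0.84514 m, u=2.97077 -12.21506 -1.97492 -2.50297 -0.56516 N·m.
t=0.66000 s (step 44): ang=0.45174 0.86433 -0.86990 0.89029 -0.66938 rad, qdot=-0.00618 0.00402 -0.02784 -0.02247 0.04903 rad/s, tip=0.39705 -0.46447 0.84521 m, u=2.96948 -12.21359 -1.97343 -2.50127 -0.56359 N·m.
t=0.72000 s (step 48): ang=0.45176 0.86429 -0.86981 0.89015 -0.67050 rad, qdot=-0.00613 0.00415 -0.02725 -0.02165 0.05125 rad/s, tip=0.39679 -0.46459 0.84526 m, u=2.96998 -12.21389 -1.97313 -2.50038 -0.56246 N·m.
t=0.78000 s (step 52): ang=0.45179 0.86425 -0.86970 0.89006 -0.67150 rad, qdot=-0.00610 0.00425 -0.02682 -0.02097 0.05318 rad/s, tip=0.39659 -0.46468 0.84530 m, u=2.97102 -12.21476 -1.97335 -2.49989 -0.56157 N·m.
t=0.84000 s (step 56): ang=0.45182 0.86422 -0.86956 0.89000 -0.67238 rad, qdot=-0.00608 0.00433 -0.02653 -0.02041 0.05484 rad/s, tip=0.39643 -0.46475 0.84533 m, u=-39.86389 63.46199 22.93174 13.21228 3.73786 N·m.
t=0.90000 s (step 60): ang=0.46338 0.90525 -0.80221 0.86253 -0.76344 rad, qdot=0.05378 0.44945 0.38700 -0.42022 -0.12960 rad/s, tip=0.42519 -0.46377 0.82907 m, u=8.80397 -22.37946 -5.63731 -4.60970 -1.21389 N·m.
t=0.96000 s (step 64): ang=0.46330 0.91741 -0.79891 0.85544 -0.76238 rad, qdot=-0.00934 0.01007 -0.03742 0.04107 0.03832 rad/s, tip=0.43436 -0.46239 0.82450 m, u=5.37608 -16.40101 -3.64156 -3.34293 -0.79270 N·m.
t=1.02000 s (step 68): ang=0.46316 0.91294 -0.80044 0.85786 -0.75948 rad, qdot=-0.00499 -0.12646 -0.05094 0.03826 0.07844 rad/s, tip=0.43148 -0.46262 0.82620 m, u=3.85111 -13.85005 -2.75240 -2.74989 -0.59157 N·m.
t=1.08000 s (step 72): ang=0.46322 0.90408 -0.80210 0.86005 -0.75662 rad, qdot=-0.00331 -0.15268 -0.04937 0.02934 0.07647 rad/s, tip=0.42476 -0.46368 0.82983 m, u=3.20685 -12.77961 -2.36961 -2.50513 -0.50648 N·m.
t=1.14000 s (step 76): ang=0.46329 0.89506 -0.80379 0.86186 -0.75379 rad, qdot=-0.00298 -0.13934 -0.04610 0.02395 0.07394 rad/s, tip=0.41774 -0.46483 0.83353 m, u=2.95360 -12.35849 -2.21376 -2.41738 -0.47598 N·m.
t=1.20000 s (step 80): ang=0.46332 0.88726 -0.80550 0.86354 -0.75101 rad, qdot=-0.00339 -0.11465 -0.04403 0.02157 0.07238 rad/s, tip=0.41166 -0.46579 0.83667 m, u=2.86916 -12.21621 -2.15648 -2.39662 -0.46925 N·m.
t=1.26000 s (step 84): ang=0.46329 0.88100 -0.80722 0.86516 -0.74827 rad, qdot=-0.00427 -0.08940 -0.04380 0.01950 0.07318 rad/s, tip=0.40683 -0.46651 0.83914 m, u=2.85406 -12.18781 -2.13990 -2.40185 -0.47208 N·m.
t=1.32000 s (step 88): ang=0.46321 0.87616 -0.80896 0.86673 -0.74557 rad, qdot=-0.00534 -0.06748 -0.04497 0.01730 0.07596 rad/s, tip=0.40316 -0.46702 0.84100 m, u=2.86453 -12.20130 -2.13868 -2.41563 -0.47834 N·m.
t=1.38000 s (step 92): ang=0.46308 0.87249 -0.81073 0.86823 -0.74287 rad, qdot=-0.00652 -0.04978 -0.04739 0.01548 0.08003 rad/s, tip=0.40046 -0.46734 0.84238 m, u=2.88203 -12.22618 -2.14197 -2.43099 -0.48550 N·m.
t=1.39500 s (step 93): ang=0.46303 0.87172 -0.81117 0.86860 -0.74222 rad, qdot=-0.01275 -0.04259 -0.07674 0.01324 0.12108 rad/s, tip=0.39991 -0.46740 0.84266 m.
final tip position (m): 0.39991 -0.46740 0.84266


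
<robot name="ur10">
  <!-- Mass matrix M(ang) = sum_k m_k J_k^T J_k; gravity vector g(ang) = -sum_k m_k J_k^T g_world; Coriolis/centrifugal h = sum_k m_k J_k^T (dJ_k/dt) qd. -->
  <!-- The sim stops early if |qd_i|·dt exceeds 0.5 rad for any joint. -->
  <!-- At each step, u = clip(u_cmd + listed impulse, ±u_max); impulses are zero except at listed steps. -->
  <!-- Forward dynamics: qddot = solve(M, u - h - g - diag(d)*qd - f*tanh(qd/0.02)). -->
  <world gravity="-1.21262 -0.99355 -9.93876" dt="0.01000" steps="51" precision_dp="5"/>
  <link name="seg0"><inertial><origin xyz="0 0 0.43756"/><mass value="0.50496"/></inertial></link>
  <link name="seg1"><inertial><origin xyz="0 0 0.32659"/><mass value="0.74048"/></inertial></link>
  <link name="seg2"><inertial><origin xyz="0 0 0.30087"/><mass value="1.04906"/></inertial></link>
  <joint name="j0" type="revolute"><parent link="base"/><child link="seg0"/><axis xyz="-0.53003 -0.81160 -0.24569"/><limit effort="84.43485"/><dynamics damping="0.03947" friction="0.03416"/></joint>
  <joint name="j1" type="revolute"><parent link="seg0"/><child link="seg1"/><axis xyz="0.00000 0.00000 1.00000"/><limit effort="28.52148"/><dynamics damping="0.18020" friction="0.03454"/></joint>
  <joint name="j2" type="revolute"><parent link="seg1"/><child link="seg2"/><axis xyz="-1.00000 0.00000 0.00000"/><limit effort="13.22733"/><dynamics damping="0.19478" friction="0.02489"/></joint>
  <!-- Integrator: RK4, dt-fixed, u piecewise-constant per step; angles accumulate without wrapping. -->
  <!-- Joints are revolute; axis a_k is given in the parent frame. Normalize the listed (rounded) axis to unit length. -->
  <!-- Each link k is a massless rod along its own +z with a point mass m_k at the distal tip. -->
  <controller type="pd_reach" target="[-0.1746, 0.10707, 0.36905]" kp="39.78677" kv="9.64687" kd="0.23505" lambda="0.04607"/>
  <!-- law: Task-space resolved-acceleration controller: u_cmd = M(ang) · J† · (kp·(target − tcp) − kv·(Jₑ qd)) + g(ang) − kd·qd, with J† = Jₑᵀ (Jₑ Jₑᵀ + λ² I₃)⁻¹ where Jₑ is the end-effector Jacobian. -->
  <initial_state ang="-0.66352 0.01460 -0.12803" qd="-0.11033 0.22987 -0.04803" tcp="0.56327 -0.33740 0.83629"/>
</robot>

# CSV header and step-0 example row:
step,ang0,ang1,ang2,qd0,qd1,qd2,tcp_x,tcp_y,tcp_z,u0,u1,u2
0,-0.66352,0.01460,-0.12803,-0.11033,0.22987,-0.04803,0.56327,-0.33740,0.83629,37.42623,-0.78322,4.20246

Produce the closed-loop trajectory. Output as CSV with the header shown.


step,ang0,ang1,ang2,qd0,qd1,qd2,tcp_x,tcp_y,tcp_z,u0,u1,u2
1,-0.66395,0.00922,-0.12850,0.09563,1.24006,-0.19026,0.56342,-0.33771,0.83605,34.95466,-0.97188,3.97987
2,-0.66312,-0.01303,-0.12905,0.30209,2.32656,-0.44494,0.56206,-0.33781,0.83691,32.59552,-1.18450,3.81686
3,-0.66113,-0.05538,-0.13079,0.50770,2.79970,-0.93172,0.55912,-0.33802,0.83873,30.16068,-1.25337,3.85673
4,-0.65758,-0.10715,-0.13677,0.69212,2.70924,-1.52271,0.55450,-0.33888,0.84123,27.82760,-1.20552,4.03037
5,-0.65213,-0.15037,-0.14876,0.80420,1.72028,-1.82112,0.54829,-0.34066,0.84411,25.72033,-0.97288,4.00469
6,-0.64479,-0.16975,-0.16467,0.85334,0.41425,-1.70467,0.54112,-0.34274,0.84721,23.97737,-0.68234,3.65762
7,-0.63614,-0.17333,-0.18064,0.92100,0.19504,-1.55462,0.53345,-0.34431,0.85069,22.73818,-0.64938,3.30015
8,-0.62669,-0.17438,-0.19548,0.99180,0.18084,-1.44575,0.52524,-0.34525,0.85465,21.66378,-0.65637,2.99910
9,-0.61651,-0.17454,-0.20944,1.05946,0.16945,-1.36739,0.51651,-0.34565,0.85905,20.68187,-0.65585,2.74345
10,-0.60564,-0.17402,-0.22278,1.12584,0.19712,-1.31701,0.50725,-0.34559,0.86381,19.79810,-0.65842,2.52591
11,-0.59411,-0.17300,-0.23573,1.18821,0.19413,-1.28655,0.49746,-0.34514,0.86888,18.98560,-0.64782,2.33883
12,-0.58196,-0.17165,-0.24850,1.24515,0.13310,-1.27044,0.48716,-0.34435,0.87421,18.23039,-0.61776,2.17624
13,-0.56920,-0.16990,-0.26125,1.30800,0.23056,-1.28087,0.47635,-0.34326,0.87973,17.61035,-0.62380,2.03780
14,-0.55583,-0.16744,-0.27415,1.36735,0.28092,-1.30254,0.46504,-0.34191,0.88540,17.05524,-0.61386,1.91674
15,-0.54186,-0.16430,-0.28736,1.42758,0.35900,-1.33922,0.45322,-0.34032,0.89117,16.59552,-0.60712,1.81130
16,-0.52728,-0.16032,-0.30099,1.48837,0.44518,-1.38871,0.44091,-0.33853,0.89699,16.22939,-0.59829,1.71863
17,-0.51209,-0.15538,-0.31518,1.55098,0.54675,-1.45128,0.42810,-0.33653,0.90282,15.96668,-0.58881,1.63674
18,-0.49626,-0.14933,-0.33007,1.61648,0.66560,-1.52731,0.41479,-0.33436,0.90863,15.81722,-0.57845,1.56383
19,-0.47975,-0.14197,-0.34579,1.68626,0.80504,-1.61790,0.40097,-0.33201,0.91435,15.79330,-0.56707,1.49832
20,-0.46251,-0.13308,-0.36250,1.76194,0.96872,-1.72480,0.38663,-0.32950,0.91997,15.90879,-0.55425,1.43877
21,-0.44447,-0.12239,-0.38038,1.84545,1.16061,-1.85062,0.37176,-0.32681,0.92542,16.17760,-0.53920,1.38382
22,-0.42555,-0.10961,-0.39962,1.93905,1.38471,-1.99887,0.35634,-0.32393,0.93066,16.61032,-0.52052,1.33206
23,-0.40563,-0.09439,-0.42048,2.04529,1.64439,-2.17409,0.34035,-0.32087,0.93564,17.20735,-0.49586,1.28197
24,-0.38456,-0.07636,-0.44326,2.16691,1.94122,-2.38179,0.32376,-0.31758,0.94029,17.94674,-0.46140,1.23173
25,-0.36219,-0.05517,-0.46831,2.30649,2.27309,-2.62803,0.30656,-0.31403,0.94455,18.76499,-0.41118,1.17905
26,-0.33833,-0.03051,-0.49604,2.46582,2.63135,-2.91834,0.28871,-0.31018,0.94830,19.53267,-0.33657,1.12089
27,-0.31277,-0.00220,-0.52691,2.64479,2.99775,-3.25550,0.27020,-0.30595,0.95146,20.03582,-0.22631,1.05330
28,-0.28534,0.02968,-0.56137,2.84000,3.34248,-3.63610,0.25102,-0.30127,0.95390,19.98860,-0.06815,0.97156
29,-0.25591,0.06470,-0.59980,3.04354,3.62656,-4.04671,0.23119,-0.29603,0.95547,19.10645,0.14730,0.87114
30,-0.22447,0.10205,-0.64236,3.24304,3.81091,-4.46224,0.21075,-0.29012,0.95605,17.23222,0.42123,0.74962
31,-0.19113,0.14058,-0.68895,3.42399,3.87026,-4.84943,0.18979,-0.28345,0.95552,14.43731,0.74329,0.60898
32,-0.15613,0.17903,-0.73911,3.57359,3.80355,-5.17568,0.16842,-0.27595,0.95382,11.00608,1.09310,0.45649
33,-0.11984,0.21626,-0.79211,3.68412,3.63315,-5.41854,0.14678,-0.26759,0.95092,7.31004,1.44629,0.30334
34,-0.08264,0.25140,-0.84709,3.75384,3.39389,-5.57026,0.12503,-0.25839,0.94685,3.67373,1.78116,0.16171
35,-0.04494,0.28395,-0.90314,3.78572,3.12060,-5.63612,0.10333,-0.24841,0.94168,0.30981,2.08257,0.04193
36,-0.00709,0.31373,-0.95949,3.78524,2.84046,-5.62932,0.08183,-0.23774,0.93549,-2.67801,2.34242,-0.04905
37,0.03063,0.34074,-1.01547,3.75853,2.57110,-5.56594,0.06067,-0.22648,0.92839,-5.26274,2.55837,-0.10786
38,0.06797,0.36517,-1.07060,3.71134,2.32211,-5.46151,0.03996,-0.21477,0.92046,-7.46103,2.73181,-0.13408
39,0.10476,0.38722,-1.12454,3.64852,2.09743,-5.32934,0.01980,-0.20270,0.91182,-9.30978,2.86628,-0.12934
40,0.14087,0.40716,-1.17708,3.57397,1.89758,-5.18002,0.00026,-0.19041,0.90255,-10.85236,2.96624,-0.09651
41,0.17619,0.42522,-1.22806,3.49071,1.72120,-5.02158,-0.01858,-0.17797,0.89272,-12.13151,3.03634,-0.03909
42,0.21064,0.44162,-1.27745,3.40105,1.56609,-4.85986,-0.03669,-0.16550,0.88242,-13.18618,3.08104,0.03927
43,0.24417,0.45658,-1.32522,3.30676,1.42979,-4.69897,-0.05403,-0.15306,0.87172,-14.05049,3.10437,0.13500
44,0.27674,0.47025,-1.37140,3.20914,1.30987,-4.54174,-0.07057,-0.14072,0.86067,-14.75366,3.10989,0.24480
45,0.30833,0.48280,-1.41604,3.10921,1.20409,-4.39000,-0.08629,-0.12855,0.84933,-15.32045,3.10068,0.36566
46,0.33891,0.49435,-1.45919,3.00773,1.11047,-4.24486,-0.10120,-0.11660,0.83775,-15.77173,3.07936,0.49494
47,0.36847,0.50502,-1.50092,2.90530,1.02728,-4.10694,-0.11529,-0.10490,0.82599,-16.12502,3.04814,0.63031
48,0.39700,0.51491,-1.54132,2.80237,0.95304,-3.97646,-0.12856,-0.09350,0.81408,-16.39505,3.00887,0.76976
49,0.42451,0.52409,-1.58044,2.69931,0.88648,-3.85342,-0.14103,-0.08241,0.80208,-16.59420,2.96312,0.91157
50,0.45098,0.53264,-1.61838,2.59640,0.82655,-3.73760,-0.15270,-0.07167,0.79001,-16.73291,2.91218,1.05424
51,0.47643,0.54062,-1.65519,2.49389,0.77232,-3.62871,-0.16361,-0.06128,0.77792,,,


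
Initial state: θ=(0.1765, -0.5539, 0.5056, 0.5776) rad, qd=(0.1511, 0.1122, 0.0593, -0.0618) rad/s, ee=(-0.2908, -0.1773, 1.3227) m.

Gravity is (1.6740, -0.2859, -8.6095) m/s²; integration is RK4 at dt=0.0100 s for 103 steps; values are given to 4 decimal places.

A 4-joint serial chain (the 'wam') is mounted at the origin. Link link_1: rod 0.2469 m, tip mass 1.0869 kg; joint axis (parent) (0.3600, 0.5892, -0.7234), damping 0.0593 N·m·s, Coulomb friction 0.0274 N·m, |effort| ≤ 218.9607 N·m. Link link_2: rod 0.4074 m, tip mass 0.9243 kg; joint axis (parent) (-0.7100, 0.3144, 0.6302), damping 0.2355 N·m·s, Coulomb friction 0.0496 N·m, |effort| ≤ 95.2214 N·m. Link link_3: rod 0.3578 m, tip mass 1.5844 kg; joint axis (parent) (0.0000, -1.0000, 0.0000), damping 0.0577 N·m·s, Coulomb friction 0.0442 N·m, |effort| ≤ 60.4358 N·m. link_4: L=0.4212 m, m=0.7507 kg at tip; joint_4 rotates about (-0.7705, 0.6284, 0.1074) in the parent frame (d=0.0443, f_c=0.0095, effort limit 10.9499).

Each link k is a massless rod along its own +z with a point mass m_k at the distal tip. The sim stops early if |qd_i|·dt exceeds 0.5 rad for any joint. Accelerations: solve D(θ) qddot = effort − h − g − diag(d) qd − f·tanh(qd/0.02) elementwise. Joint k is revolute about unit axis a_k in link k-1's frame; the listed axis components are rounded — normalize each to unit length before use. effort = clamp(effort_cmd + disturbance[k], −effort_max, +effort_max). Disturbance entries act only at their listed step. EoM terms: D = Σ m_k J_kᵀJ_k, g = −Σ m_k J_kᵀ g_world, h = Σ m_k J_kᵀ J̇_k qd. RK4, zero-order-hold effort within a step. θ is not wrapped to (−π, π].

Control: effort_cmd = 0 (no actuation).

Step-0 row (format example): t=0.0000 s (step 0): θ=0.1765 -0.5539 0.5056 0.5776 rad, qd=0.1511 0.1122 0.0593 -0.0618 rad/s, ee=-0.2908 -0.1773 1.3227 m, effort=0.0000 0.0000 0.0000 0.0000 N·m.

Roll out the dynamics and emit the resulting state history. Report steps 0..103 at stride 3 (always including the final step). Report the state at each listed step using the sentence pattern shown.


t=0.0300 s (step 3): θ=0.1916 -0.5564 0.5181 0.5823 rad, qd=0.8528 -0.2795 0.7703 0.3622 rad/s, ee=-0.2874 -0.1764 1.3216 m, effort=0.0000 0.0000 0.0000 0.0000 N·m.
t=0.0600 s (step 6): θ=0.2277 -0.5711 0.5513 0.5982 rad, qd=1.5596 -0.7102 1.4287 0.6749 rad/s, ee=-0.2828 -0.1755 1.3166 m, effort=0.0000 0.0000 0.0000 0.0000 N·m.
t=0.0900 s (step 9): θ=0.2855 -0.6001 0.6029 0.6209 rad, qd=2.3000 -1.2491 1.9854 0.7937 rad/s, ee=-0.2771 -0.1747 1.3077 m, effort=0.0000 0.0000 0.0000 0.0000 N·m.
t=0.1200 s (step 12): θ=0.3663 -0.6480 0.6686 0.6431 rad, qd=3.1014 -1.9829 2.3530 0.6324 rad/s, ee=-0.2701 -0.1744 1.2952 m, effort=0.0000 0.0000 0.0000 0.0000 N·m.
t=0.1500 s (step 15): θ=0.4724 -0.7221 0.7407 0.6553 rad, qd=3.9844 -3.0184 2.3787 0.1194 rad/s, ee=-0.2618 -0.1746 1.2801 m, effort=0.0000 0.0000 0.0000 0.0000 N·m.
t=0.1800 s (step 18): θ=0.6058 -0.8326 0.8055 0.6470 rad, qd=4.8942 -4.3970 1.8269 -0.7029 rad/s, ee=-0.2522 -0.1748 1.2645 m, effort=0.0000 0.0000 0.0000 0.0000 N·m.
t=0.2100 s (step 21): θ=0.7632 -0.9859 0.8431 0.6142 rad, qd=5.5002 -5.7500 0.5831 -1.3880 rad/s, ee=-0.2404 -0.1738 1.2520 m, effort=0.0000 0.0000 0.0000 0.0000 N·m.
t=0.2400 s (step 24): θ=0.9269 -1.1678 0.8399 0.5744 rad, qd=5.2445 -6.1520 -0.6997 -1.0450 rad/s, ee=-0.2255 -0.1715 1.2453 m, effort=0.0000 0.0000 0.0000 0.0000 N·m.
t=0.2700 s (step 27): θ=1.0701 -1.3438 0.8105 0.5619 rad, qd=4.2306 -5.4676 -1.0890 0.2993 rad/s, ee=-0.2080 -0.1693 1.2421 m, effort=0.0000 0.0000 0.0000 0.0000 N·m.
t=0.3000 s (step 30): θ=1.1794 -1.4932 0.7827 0.5933 rad, qd=3.0729 -4.5041 -0.6763 1.7602 rad/s, ee=-0.1894 -0.1682 1.2377 m, effort=0.0000 0.0000 0.0000 0.0000 N·m.
t=0.3300 s (step 33): θ=1.2562 -1.6161 0.7730 0.6643 rad, qd=2.0874 -3.7332 0.0575 2.9156 rad/s, ee=-0.1706 -0.1679 1.2290 m, effort=0.0000 0.0000 0.0000 0.0000 N·m.
t=0.3600 s (step 36): θ=1.3070 -1.7200 0.7864 0.7649 rad, qd=1.3276 -3.2278 0.8374 3.7507 rad/s, ee=-0.1515 -0.1680 1.2143 m, effort=0.0000 0.0000 0.0000 0.0000 N·m.
t=0.3900 s (step 39): θ=1.3375 -1.8117 0.8234 0.8872 rad, qd=0.7236 -2.9111 1.6287 4.3713 rad/s, ee=-0.1323 -0.1680 1.1928 m, effort=0.0000 0.0000 0.0000 0.0000 N·m.
t=0.4200 s (step 42): θ=1.3514 -1.8959 0.8844 1.0256 rad, qd=0.2219 -2.7260 2.4471 4.8322 rad/s, ee=-0.1130 -0.1673 1.1639 m, effort=0.0000 0.0000 0.0000 0.0000 N·m.
t=0.4500 s (step 45): θ=1.3515 -1.9762 0.9707 1.1757 rad, qd=-0.2111 -2.6441 3.3179 5.1458 rad/s, ee=-0.0940 -0.1652 1.1272 m, effort=0.0000 0.0000 0.0000 0.0000 N·m.
t=0.4800 s (step 48): θ=1.3393 -2.0556 1.0842 1.3327 rad, qd=-0.5952 -2.6657 4.2595 5.2960 rad/s, ee=-0.0764 -0.1609 1.0827 m, effort=0.0000 0.0000 0.0000 0.0000 N·m.
t=0.5100 s (step 51): θ=1.3162 -2.1375 1.2269 1.4914 rad, qd=-0.9341 -2.8250 5.2622 5.2462 rad/s, ee=-0.0612 -0.1535 1.0313 m, effort=0.0000 0.0000 0.0000 0.0000 N·m.
t=0.5400 s (step 54): θ=1.2838 -2.2271 1.4000 1.6451 rad, qd=-1.2117 -3.1878 6.2692 4.9565 rad/s, ee=-0.0502 -0.1422 0.9747 m, effort=0.0000 0.0000 0.0000 0.0000 N·m.
t=0.5700 s (step 57): θ=1.2445 -2.3314 1.6021 1.7864 rad, qd=-1.3833 -3.8051 7.1731 4.4281 rad/s, ee=-0.0445 -0.1269 0.9154 m, effort=0.0000 0.0000 0.0000 0.0000 N·m.
t=0.6000 s (step 60): θ=1.2032 -2.4571 1.8276 1.9098 rad, qd=-1.3125 -4.5798 7.7903 3.8141 rad/s, ee=-0.0449 -0.1091 0.8559 m, effort=0.0000 0.0000 0.0000 0.0000 N·m.
t=0.6300 s (step 63): θ=1.1712 -2.6035 2.0642 2.0192 rad, qd=-0.7031 -5.0742 7.8891 3.6057 rad/s, ee=-0.0506 -0.0915 0.7968 m, effort=0.0000 0.0000 0.0000 0.0000 N·m.
t=0.6600 s (step 66): θ=1.1687 -2.7528 2.2960 2.1363 rad, qd=0.6518 -4.7171 7.5112 4.3771 rad/s, ee=-0.0591 -0.0741 0.7362 m, effort=0.0000 0.0000 0.0000 0.0000 N·m.
t=0.6900 s (step 69): θ=1.2153 -2.8777 2.5140 2.2903 rad, qd=2.5014 -3.4947 7.0262 5.9836 rad/s, ee=-0.0627 -0.0483 0.6726 m, effort=0.0000 0.0000 0.0000 0.0000 N·m.
t=0.7200 s (step 72): θ=1.3197 -2.9576 2.7173 2.4985 rad, qd=4.4527 -1.7851 6.5092 7.9191 rad/s, ee=-0.0483 -0.0062 0.6075 m, effort=0.0000 0.0000 0.0000 0.0000 N·m.
t=0.7500 s (step 75): θ=1.4806 -2.9850 2.9024 2.7652 rad, qd=6.2281 -0.1105 5.7933 9.8142 rad/s, ee=-0.0055 0.0488 0.5401 m, effort=0.0000 0.0000 0.0000 0.0000 N·m.
t=0.7800 s (step 78): θ=1.6893 -2.9734 3.0638 3.0814 rad, qd=7.6053 0.6846 4.9712 11.1277 rad/s, ee=0.0631 0.1041 0.4629 m, effort=0.0000 0.0000 0.0000 0.0000 N·m.
t=0.8100 s (step 81): θ=1.9324 -2.9567 3.2026 3.4231 rad, qd=8.5291 0.2269 4.3304 11.4855 rad/s, ee=0.1446 0.1469 0.3672 m, effort=0.0000 0.0000 0.0000 0.0000 N·m.
t=0.8400 s (step 84): θ=2.1971 -2.9695 3.3273 3.7607 rad, qd=9.0541 -1.2067 4.0545 10.8604 rad/s, ee=0.2231 0.1694 0.2507 m, effort=0.0000 0.0000 0.0000 0.0000 N·m.
t=0.8700 s (step 87): θ=2.4709 -3.0343 3.4501 4.0655 rad, qd=9.0984 -3.1478 4.2043 9.3186 rad/s, ee=0.2860 0.1712 0.1202 m, effort=0.0000 0.0000 0.0000 0.0000 N·m.
t=0.9000 s (step 90): θ=2.7368 -3.1559 3.5843 4.3141 rad, qd=8.5455 -4.8258 4.8307 7.2296 rad/s, ee=0.3294 0.1575 -0.0142 m, effort=0.0000 0.0000 0.0000 0.0000 N·m.
t=0.9300 s (step 93): θ=2.9810 -3.3117 3.7457 4.5040 rad, qd=7.7420 -5.3122 6.0269 5.6168 rad/s, ee=0.3581 0.1343 -0.1457 m, effort=0.0000 0.0000 0.0000 0.0000 N·m.
t=0.9600 s (step 96): θ=3.2029 -3.4609 3.9509 4.6665 rad, qd=7.0553 -4.4760 7.7090 5.5214 rad/s, ee=0.3798 0.1059 -0.2737 m, effort=0.0000 0.0000 0.0000 0.0000 N·m.
t=0.9900 s (step 99): θ=3.4004 -3.5769 4.2087 4.8543 rad, qd=5.9656 -3.3139 9.4323 7.3050 rad/s, ee=0.4033 0.0746 -0.3983 m, effort=0.0000 0.0000 0.0000 0.0000 N·m.
t=1.0200 s (step 102): θ=3.5486 -3.6698 4.5118 5.1216 rad, qd=3.6724 -3.1346 10.6614 10.7583 rad/s, ee=0.4390 0.0376 -0.5195 m, effort=0.0000 0.0000 0.0000 0.0000 N·m.
t=1.0300 s (step 103): θ=3.5800 -3.7026 4.6197 5.2363 rad, qd=2.5749 -3.4594 10.9158 12.1870 rad/s, ee=0.4550 0.0222 -0.5588 m.


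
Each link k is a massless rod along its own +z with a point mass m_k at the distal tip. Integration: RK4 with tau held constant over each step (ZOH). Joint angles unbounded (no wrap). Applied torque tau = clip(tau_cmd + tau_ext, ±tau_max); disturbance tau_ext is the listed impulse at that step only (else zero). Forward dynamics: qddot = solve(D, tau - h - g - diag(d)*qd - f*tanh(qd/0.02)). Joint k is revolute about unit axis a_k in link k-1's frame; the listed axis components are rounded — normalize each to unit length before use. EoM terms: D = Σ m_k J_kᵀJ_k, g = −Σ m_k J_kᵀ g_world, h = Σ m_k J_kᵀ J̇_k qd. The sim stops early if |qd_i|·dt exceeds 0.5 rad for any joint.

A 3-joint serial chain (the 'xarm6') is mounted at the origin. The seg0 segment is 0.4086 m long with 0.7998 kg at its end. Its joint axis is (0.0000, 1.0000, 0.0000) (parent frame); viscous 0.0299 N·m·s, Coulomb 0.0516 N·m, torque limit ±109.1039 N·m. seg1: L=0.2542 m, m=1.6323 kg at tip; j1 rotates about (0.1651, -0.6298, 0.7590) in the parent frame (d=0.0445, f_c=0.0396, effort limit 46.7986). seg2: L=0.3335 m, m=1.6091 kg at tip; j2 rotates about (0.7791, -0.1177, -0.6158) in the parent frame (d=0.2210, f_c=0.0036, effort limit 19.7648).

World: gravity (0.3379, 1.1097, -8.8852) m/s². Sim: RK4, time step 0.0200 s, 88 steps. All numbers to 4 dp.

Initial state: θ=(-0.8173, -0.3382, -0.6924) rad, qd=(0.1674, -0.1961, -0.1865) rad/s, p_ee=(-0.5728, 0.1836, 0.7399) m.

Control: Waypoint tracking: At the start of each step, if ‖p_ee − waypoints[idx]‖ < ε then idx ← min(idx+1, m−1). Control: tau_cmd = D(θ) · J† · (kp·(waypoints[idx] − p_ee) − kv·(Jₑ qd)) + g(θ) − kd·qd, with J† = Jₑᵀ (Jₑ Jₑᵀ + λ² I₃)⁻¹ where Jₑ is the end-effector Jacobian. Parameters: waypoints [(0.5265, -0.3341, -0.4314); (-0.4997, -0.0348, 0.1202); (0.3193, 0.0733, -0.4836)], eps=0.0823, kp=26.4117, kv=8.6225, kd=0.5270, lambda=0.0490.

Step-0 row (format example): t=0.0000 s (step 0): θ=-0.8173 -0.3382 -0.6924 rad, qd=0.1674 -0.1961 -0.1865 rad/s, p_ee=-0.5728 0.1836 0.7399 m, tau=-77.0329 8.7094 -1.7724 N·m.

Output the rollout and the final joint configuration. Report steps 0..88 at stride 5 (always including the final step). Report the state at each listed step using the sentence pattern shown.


t=0.1000 s (step 5): θ=-1.2803 -1.2070 -1.1461 rad, qd=-5.1673 -8.9970 -7.3955 rad/s, p_ee=-0.5040 0.1271 0.6217 m, tau=26.5030 -9.8736 1.9735 N·m.
t=0.2000 s (step 10): θ=-1.6898 -2.0302 -1.8098 rad, qd=-3.0477 -7.9161 -5.4696 rad/s, p_ee=-0.4143 -0.0107 0.4152 m, tau=28.5931 -2.6732 2.4153 N·m.
t=0.3000 s (step 15): θ=-1.8978 -2.7800 -2.1614 rad, qd=-1.1756 -6.8029 -1.2863 rad/s, p_ee=-0.2985 -0.1708 0.2489 m, tau=20.5695 6.0131 -0.8257 N·m.
t=0.4000 s (step 20): θ=-1.9092 -3.3744 -2.1190 rad, qd=1.3593 -5.2686 1.6141 rad/s, p_ee=-0.1697 -0.3106 0.0701 m, tau=37.0033 18.0741 -5.1711 N·m.
t=0.5000 s (step 25): θ=-1.6892 -3.8045 -1.9217 rad, qd=-2.4772 -1.9522 1.4796 rad/s, p_ee=-0.1534 -0.3679 -0.1184 m, tau=-33.2134 6.1323 -7.6009 N·m.
t=0.6000 s (step 30): θ=-2.1952 -3.9647 -1.8831 rad, qd=-5.8380 -1.9874 0.0139 rad/s, p_ee=-0.0555 -0.3624 -0.2552 m, tau=9.1357 13.4426 -5.0308 N·m.
t=0.7000 s (step 35): θ=-2.6871 -4.1944 -1.8164 rad, qd=-3.8283 -2.2869 1.3470 rad/s, p_ee=0.1378 -0.3369 -0.3459 m, tau=13.5711 15.0066 -5.6248 N·m.
t=0.8000 s (step 40): θ=-2.9773 -4.3867 -1.6605 rad, qd=-2.1239 -1.5165 1.5463 rad/s, p_ee=0.3031 -0.3058 -0.3845 m, tau=5.9876 12.4226 -4.8127 N·m.
t=0.9000 s (step 45): θ=-3.1374 -4.5005 -1.5258 rad, qd=-1.1671 -0.7940 1.1310 rad/s, p_ee=0.4045 -0.2823 -0.3951 m, tau=-0.6272 9.8954 -3.8702 N·m.
t=1.0000 s (step 50): θ=-3.2250 -4.5540 -1.4298 rad, qd=-0.6339 -0.3157 0.8121 rad/s, p_ee=0.4594 -0.2718 -0.3961 m, tau=-4.8672 8.2408 -3.4051 N·m.
t=1.1000 s (step 55): θ=-3.2724 -4.5711 -1.3584 rad, qd=-0.3406 -0.0544 0.6311 rad/s, p_ee=0.4876 -0.2713 -0.3958 m, tau=22.2317 20.5488 -12.7005 N·m.
t=1.2000 s (step 60): θ=-3.1652 -4.5328 -1.6924 rad, qd=1.8869 0.7008 -5.1175 rad/s, p_ee=0.4035 -0.2634 -0.3550 m, tau=-0.3329 10.9908 -5.6681 N·m.
t=1.3000 s (step 65): θ=-2.9660 -4.4453 -2.1875 rad, qd=1.8938 1.0736 -4.4638 rad/s, p_ee=0.2346 -0.2723 -0.2951 m, tau=-7.8230 6.2672 -3.0521 N·m.
t=1.4000 s (step 70): θ=-2.8316 -4.3097 -2.5724 rad, qd=0.5054 1.8118 -3.2032 rad/s, p_ee=0.0769 -0.2905 -0.2264 m, tau=-10.6717 3.9949 -1.2755 N·m.
t=1.5000 s (step 75): θ=-2.8806 -4.0057 -2.7479 rad, qd=-1.6265 4.3996 -0.2684 rad/s, p_ee=-0.0587 -0.2912 -0.1582 m, tau=-6.4271 1.4013 -0.3655 N·m.
t=1.6000 s (step 80): θ=-3.0218 -3.5861 -2.7465 rad, qd=0.1432 2.7783 -0.7098 rad/s, p_ee=-0.1856 -0.2452 -0.1523 m, tau=17.0879 1.2310 3.4276 N·m.
t=1.7000 s (step 85): θ=-2.8990 -3.3752 -2.8123 rad, qd=1.8587 1.7081 -0.5367 rad/s, p_ee=-0.2849 -0.1974 -0.1384 m, tau=9.9896 -1.1034 3.3093 N·m.
t=1.7600 s (step 88): θ=-2.7818 -3.2806 -2.8425 rad, qd=1.9810 1.4897 -0.4409 rad/s, p_ee=-0.3333 -0.1723 -0.1105 m.
final θ (rad): -2.7818 -3.2806 -2.8425
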